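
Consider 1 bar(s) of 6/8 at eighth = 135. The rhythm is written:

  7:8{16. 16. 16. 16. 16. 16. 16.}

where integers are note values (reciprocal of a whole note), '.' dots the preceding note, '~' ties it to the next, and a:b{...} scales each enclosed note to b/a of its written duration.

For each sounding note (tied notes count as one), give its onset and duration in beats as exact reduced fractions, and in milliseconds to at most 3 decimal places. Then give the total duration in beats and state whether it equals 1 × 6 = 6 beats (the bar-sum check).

1) 0.0ms=0b +380.952ms=6/7b
2) 380.952ms=6/7b +380.952ms=6/7b
3) 761.905ms=12/7b +380.952ms=6/7b
4) 1142.857ms=18/7b +380.952ms=6/7b
5) 1523.81ms=24/7b +380.952ms=6/7b
6) 1904.762ms=30/7b +380.952ms=6/7b
7) 2285.714ms=36/7b +380.952ms=6/7b
Σ=6b of 6 (135bpm 6/8) — PASS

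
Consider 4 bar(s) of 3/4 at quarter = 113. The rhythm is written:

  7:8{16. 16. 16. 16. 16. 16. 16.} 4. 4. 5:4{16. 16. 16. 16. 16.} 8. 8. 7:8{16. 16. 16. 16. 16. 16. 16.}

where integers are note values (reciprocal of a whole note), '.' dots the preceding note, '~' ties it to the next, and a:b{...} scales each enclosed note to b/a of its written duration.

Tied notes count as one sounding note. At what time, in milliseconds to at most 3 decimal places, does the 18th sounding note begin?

1. 0.0ms @ 0 + 227.56ms (3/7)
2. 227.56ms @ 3/7 + 227.56ms (3/7)
3. 455.12ms @ 6/7 + 227.56ms (3/7)
4. 682.68ms @ 9/7 + 227.56ms (3/7)
5. 910.24ms @ 12/7 + 227.56ms (3/7)
6. 1137.8ms @ 15/7 + 227.56ms (3/7)
7. 1365.36ms @ 18/7 + 227.56ms (3/7)
8. 1592.92ms @ 3 + 796.46ms (3/2)
9. 2389.381ms @ 9/2 + 796.46ms (3/2)
10. 3185.841ms @ 6 + 159.292ms (3/10)
11. 3345.133ms @ 63/10 + 159.292ms (3/10)
12. 3504.425ms @ 33/5 + 159.292ms (3/10)
13. 3663.717ms @ 69/10 + 159.292ms (3/10)
14. 3823.009ms @ 36/5 + 159.292ms (3/10)
15. 3982.301ms @ 15/2 + 398.23ms (3/4)
16. 4380.531ms @ 33/4 + 398.23ms (3/4)
17. 4778.761ms @ 9 + 227.56ms (3/7)
18. 5006.321ms @ 66/7 + 227.56ms (3/7)
19. 5233.881ms @ 69/7 + 227.56ms (3/7)
20. 5461.441ms @ 72/7 + 227.56ms (3/7)
21. 5689.001ms @ 75/7 + 227.56ms (3/7)
22. 5916.561ms @ 78/7 + 227.56ms (3/7)
23. 6144.121ms @ 81/7 + 227.56ms (3/7)

note 18 onset = 66/7b = 5006.321ms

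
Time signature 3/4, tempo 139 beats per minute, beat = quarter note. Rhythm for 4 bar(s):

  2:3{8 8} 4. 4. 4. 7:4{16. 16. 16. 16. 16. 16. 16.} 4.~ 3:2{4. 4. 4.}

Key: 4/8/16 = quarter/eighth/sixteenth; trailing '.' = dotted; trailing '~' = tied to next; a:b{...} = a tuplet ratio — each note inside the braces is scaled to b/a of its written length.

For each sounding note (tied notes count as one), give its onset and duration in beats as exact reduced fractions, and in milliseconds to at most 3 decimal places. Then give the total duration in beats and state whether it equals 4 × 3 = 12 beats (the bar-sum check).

1) 0.0ms=0b +323.741ms=3/4b
2) 323.741ms=3/4b +323.741ms=3/4b
3) 647.482ms=3/2b +647.482ms=3/2b
4) 1294.964ms=3b +647.482ms=3/2b
5) 1942.446ms=9/2b +647.482ms=3/2b
6) 2589.928ms=6b +92.497ms=3/14b
7) 2682.425ms=87/14b +92.497ms=3/14b
8) 2774.923ms=45/7b +92.497ms=3/14b
9) 2867.42ms=93/14b +92.497ms=3/14b
10) 2959.918ms=48/7b +92.497ms=3/14b
11) 3052.415ms=99/14b +92.497ms=3/14b
12) 3144.913ms=51/7b +92.497ms=3/14b
13) 3237.41ms=15/2b +1079.137ms=5/2b
14) 4316.547ms=10b +431.655ms=1b
15) 4748.201ms=11b +431.655ms=1b
Σ=12b of 12 (139bpm 3/4) — PASS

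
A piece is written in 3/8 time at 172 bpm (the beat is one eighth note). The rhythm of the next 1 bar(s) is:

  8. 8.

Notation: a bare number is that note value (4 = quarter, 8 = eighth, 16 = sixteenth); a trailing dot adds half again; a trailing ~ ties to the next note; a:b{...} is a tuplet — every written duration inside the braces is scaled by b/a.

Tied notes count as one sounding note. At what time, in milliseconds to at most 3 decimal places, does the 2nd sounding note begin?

1. 0.0ms @ 0 + 523.256ms (3/2)
2. 523.256ms @ 3/2 + 523.256ms (3/2)

note 2 onset = 3/2b = 523.256ms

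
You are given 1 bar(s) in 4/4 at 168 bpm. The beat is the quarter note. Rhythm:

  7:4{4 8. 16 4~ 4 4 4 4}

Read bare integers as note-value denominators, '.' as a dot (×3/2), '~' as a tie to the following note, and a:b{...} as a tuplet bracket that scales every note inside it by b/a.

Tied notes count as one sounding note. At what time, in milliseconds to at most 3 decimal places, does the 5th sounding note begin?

1. 0.0ms @ 0 + 204.082ms (4/7)
2. 204.082ms @ 4/7 + 153.061ms (3/7)
3. 357.143ms @ 1 + 51.02ms (1/7)
4. 408.163ms @ 8/7 + 408.163ms (8/7)
5. 816.327ms @ 16/7 + 204.082ms (4/7)
6. 1020.408ms @ 20/7 + 204.082ms (4/7)
7. 1224.49ms @ 24/7 + 204.082ms (4/7)

note 5 onset = 16/7b = 816.327ms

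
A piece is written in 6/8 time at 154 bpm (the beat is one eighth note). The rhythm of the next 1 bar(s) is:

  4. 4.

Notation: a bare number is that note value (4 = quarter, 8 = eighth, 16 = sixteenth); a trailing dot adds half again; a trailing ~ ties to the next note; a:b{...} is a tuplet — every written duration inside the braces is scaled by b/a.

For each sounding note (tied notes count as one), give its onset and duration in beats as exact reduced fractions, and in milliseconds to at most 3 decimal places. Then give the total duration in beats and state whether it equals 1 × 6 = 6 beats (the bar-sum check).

1) 0.0ms=0b +1168.831ms=3b
2) 1168.831ms=3b +1168.831ms=3b
Σ=6b of 6 (154bpm 6/8) — PASS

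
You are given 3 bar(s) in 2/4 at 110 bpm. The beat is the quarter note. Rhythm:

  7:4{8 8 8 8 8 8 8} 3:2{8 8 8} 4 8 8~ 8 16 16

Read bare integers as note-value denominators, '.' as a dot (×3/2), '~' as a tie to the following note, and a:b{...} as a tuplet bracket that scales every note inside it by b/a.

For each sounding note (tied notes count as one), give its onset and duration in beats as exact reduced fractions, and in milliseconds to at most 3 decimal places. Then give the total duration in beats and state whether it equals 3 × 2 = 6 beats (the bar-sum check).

1) 0.0ms=0b +155.844ms=2/7b
2) 155.844ms=2/7b +155.844ms=2/7b
3) 311.688ms=4/7b +155.844ms=2/7b
4) 467.532ms=6/7b +155.844ms=2/7b
5) 623.377ms=8/7b +155.844ms=2/7b
6) 779.221ms=10/7b +155.844ms=2/7b
7) 935.065ms=12/7b +155.844ms=2/7b
8) 1090.909ms=2b +181.818ms=1/3b
9) 1272.727ms=7/3b +181.818ms=1/3b
10) 1454.545ms=8/3b +181.818ms=1/3b
11) 1636.364ms=3b +545.455ms=1b
12) 2181.818ms=4b +272.727ms=1/2b
13) 2454.545ms=9/2b +545.455ms=1b
14) 3000.0ms=11/2b +136.364ms=1/4b
15) 3136.364ms=23/4b +136.364ms=1/4b
Σ=6b of 6 (110bpm 2/4) — PASS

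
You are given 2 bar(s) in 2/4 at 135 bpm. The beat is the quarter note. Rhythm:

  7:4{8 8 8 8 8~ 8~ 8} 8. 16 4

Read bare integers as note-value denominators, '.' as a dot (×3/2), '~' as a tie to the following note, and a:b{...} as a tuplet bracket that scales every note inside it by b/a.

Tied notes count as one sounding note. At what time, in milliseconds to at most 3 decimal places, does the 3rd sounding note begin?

1. 0.0ms @ 0 + 126.984ms (2/7)
2. 126.984ms @ 2/7 + 126.984ms (2/7)
3. 253.968ms @ 4/7 + 126.984ms (2/7)
4. 380.952ms @ 6/7 + 126.984ms (2/7)
5. 507.937ms @ 8/7 + 380.952ms (6/7)
6. 888.889ms @ 2 + 333.333ms (3/4)
7. 1222.222ms @ 11/4 + 111.111ms (1/4)
8. 1333.333ms @ 3 + 444.444ms (1)

note 3 onset = 4/7b = 253.968ms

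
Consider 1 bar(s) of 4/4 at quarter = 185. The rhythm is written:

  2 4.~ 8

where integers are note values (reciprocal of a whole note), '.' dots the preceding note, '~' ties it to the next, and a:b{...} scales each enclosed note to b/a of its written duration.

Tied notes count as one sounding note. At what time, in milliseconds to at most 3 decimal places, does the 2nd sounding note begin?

note 2 onset = 2b = 648.649ms

1. 0.0ms @ 0 + 648.649ms (2)
2. 648.649ms @ 2 + 648.649ms (2)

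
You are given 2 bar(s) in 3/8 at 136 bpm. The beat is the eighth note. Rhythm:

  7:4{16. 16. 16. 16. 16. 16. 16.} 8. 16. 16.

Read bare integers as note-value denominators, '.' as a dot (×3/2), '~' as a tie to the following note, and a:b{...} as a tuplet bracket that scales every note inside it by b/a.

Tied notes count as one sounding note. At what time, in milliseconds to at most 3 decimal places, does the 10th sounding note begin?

note 10 onset = 21/4b = 2316.176ms

1. 0.0ms @ 0 + 189.076ms (3/7)
2. 189.076ms @ 3/7 + 189.076ms (3/7)
3. 378.151ms @ 6/7 + 189.076ms (3/7)
4. 567.227ms @ 9/7 + 189.076ms (3/7)
5. 756.303ms @ 12/7 + 189.076ms (3/7)
6. 945.378ms @ 15/7 + 189.076ms (3/7)
7. 1134.454ms @ 18/7 + 189.076ms (3/7)
8. 1323.529ms @ 3 + 661.765ms (3/2)
9. 1985.294ms @ 9/2 + 330.882ms (3/4)
10. 2316.176ms @ 21/4 + 330.882ms (3/4)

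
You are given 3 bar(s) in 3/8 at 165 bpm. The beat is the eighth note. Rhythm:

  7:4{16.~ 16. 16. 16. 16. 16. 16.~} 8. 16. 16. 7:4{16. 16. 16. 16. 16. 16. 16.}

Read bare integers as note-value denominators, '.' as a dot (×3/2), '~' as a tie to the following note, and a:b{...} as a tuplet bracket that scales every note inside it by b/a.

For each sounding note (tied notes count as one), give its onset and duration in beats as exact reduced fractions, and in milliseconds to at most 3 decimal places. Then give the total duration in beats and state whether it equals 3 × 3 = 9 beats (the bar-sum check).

1) 0.0ms=0b +311.688ms=6/7b
2) 311.688ms=6/7b +155.844ms=3/7b
3) 467.532ms=9/7b +155.844ms=3/7b
4) 623.377ms=12/7b +155.844ms=3/7b
5) 779.221ms=15/7b +155.844ms=3/7b
6) 935.065ms=18/7b +701.299ms=27/14b
7) 1636.364ms=9/2b +272.727ms=3/4b
8) 1909.091ms=21/4b +272.727ms=3/4b
9) 2181.818ms=6b +155.844ms=3/7b
10) 2337.662ms=45/7b +155.844ms=3/7b
11) 2493.506ms=48/7b +155.844ms=3/7b
12) 2649.351ms=51/7b +155.844ms=3/7b
13) 2805.195ms=54/7b +155.844ms=3/7b
14) 2961.039ms=57/7b +155.844ms=3/7b
15) 3116.883ms=60/7b +155.844ms=3/7b
Σ=9b of 9 (165bpm 3/8) — PASS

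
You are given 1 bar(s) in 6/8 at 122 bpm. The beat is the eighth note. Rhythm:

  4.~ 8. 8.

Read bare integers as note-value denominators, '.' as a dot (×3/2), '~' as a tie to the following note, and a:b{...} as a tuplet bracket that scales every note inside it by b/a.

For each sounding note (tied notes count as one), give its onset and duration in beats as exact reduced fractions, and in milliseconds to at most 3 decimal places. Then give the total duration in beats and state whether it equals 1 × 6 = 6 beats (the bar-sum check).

1) 0.0ms=0b +2213.115ms=9/2b
2) 2213.115ms=9/2b +737.705ms=3/2b
Σ=6b of 6 (122bpm 6/8) — PASS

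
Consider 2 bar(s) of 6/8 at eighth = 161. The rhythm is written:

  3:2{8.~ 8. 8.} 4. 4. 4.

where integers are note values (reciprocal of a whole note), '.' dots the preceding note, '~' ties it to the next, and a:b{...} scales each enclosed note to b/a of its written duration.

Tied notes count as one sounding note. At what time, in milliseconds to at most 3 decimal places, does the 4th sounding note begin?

1. 0.0ms @ 0 + 745.342ms (2)
2. 745.342ms @ 2 + 372.671ms (1)
3. 1118.012ms @ 3 + 1118.012ms (3)
4. 2236.025ms @ 6 + 1118.012ms (3)
5. 3354.037ms @ 9 + 1118.012ms (3)

note 4 onset = 6b = 2236.025ms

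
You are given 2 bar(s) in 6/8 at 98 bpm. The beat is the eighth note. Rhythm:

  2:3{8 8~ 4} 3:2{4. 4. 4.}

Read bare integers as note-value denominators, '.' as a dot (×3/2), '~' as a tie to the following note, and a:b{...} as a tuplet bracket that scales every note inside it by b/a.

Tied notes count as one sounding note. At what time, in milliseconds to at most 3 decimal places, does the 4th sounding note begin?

1. 0.0ms @ 0 + 918.367ms (3/2)
2. 918.367ms @ 3/2 + 2755.102ms (9/2)
3. 3673.469ms @ 6 + 1224.49ms (2)
4. 4897.959ms @ 8 + 1224.49ms (2)
5. 6122.449ms @ 10 + 1224.49ms (2)

note 4 onset = 8b = 4897.959ms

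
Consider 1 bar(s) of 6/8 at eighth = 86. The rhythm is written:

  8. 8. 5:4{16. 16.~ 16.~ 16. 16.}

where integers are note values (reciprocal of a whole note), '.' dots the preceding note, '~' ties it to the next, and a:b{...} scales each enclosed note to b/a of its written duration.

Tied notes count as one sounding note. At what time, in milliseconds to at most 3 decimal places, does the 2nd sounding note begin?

note 2 onset = 3/2b = 1046.512ms

1. 0.0ms @ 0 + 1046.512ms (3/2)
2. 1046.512ms @ 3/2 + 1046.512ms (3/2)
3. 2093.023ms @ 3 + 418.605ms (3/5)
4. 2511.628ms @ 18/5 + 1255.814ms (9/5)
5. 3767.442ms @ 27/5 + 418.605ms (3/5)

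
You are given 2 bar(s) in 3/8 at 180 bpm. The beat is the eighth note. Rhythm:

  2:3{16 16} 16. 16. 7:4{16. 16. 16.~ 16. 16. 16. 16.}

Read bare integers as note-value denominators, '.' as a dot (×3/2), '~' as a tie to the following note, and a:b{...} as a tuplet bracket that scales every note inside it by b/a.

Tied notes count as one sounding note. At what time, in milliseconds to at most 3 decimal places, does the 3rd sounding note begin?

note 3 onset = 3/2b = 500.0ms

1. 0.0ms @ 0 + 250.0ms (3/4)
2. 250.0ms @ 3/4 + 250.0ms (3/4)
3. 500.0ms @ 3/2 + 250.0ms (3/4)
4. 750.0ms @ 9/4 + 250.0ms (3/4)
5. 1000.0ms @ 3 + 142.857ms (3/7)
6. 1142.857ms @ 24/7 + 142.857ms (3/7)
7. 1285.714ms @ 27/7 + 285.714ms (6/7)
8. 1571.429ms @ 33/7 + 142.857ms (3/7)
9. 1714.286ms @ 36/7 + 142.857ms (3/7)
10. 1857.143ms @ 39/7 + 142.857ms (3/7)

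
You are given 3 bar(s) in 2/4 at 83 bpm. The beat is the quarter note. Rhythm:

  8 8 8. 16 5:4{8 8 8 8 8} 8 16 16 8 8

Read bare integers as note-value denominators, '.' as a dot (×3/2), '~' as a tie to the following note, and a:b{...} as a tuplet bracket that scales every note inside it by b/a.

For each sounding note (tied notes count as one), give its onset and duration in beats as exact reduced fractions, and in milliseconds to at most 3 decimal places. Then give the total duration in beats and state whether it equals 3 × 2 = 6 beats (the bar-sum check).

1) 0.0ms=0b +361.446ms=1/2b
2) 361.446ms=1/2b +361.446ms=1/2b
3) 722.892ms=1b +542.169ms=3/4b
4) 1265.06ms=7/4b +180.723ms=1/4b
5) 1445.783ms=2b +289.157ms=2/5b
6) 1734.94ms=12/5b +289.157ms=2/5b
7) 2024.096ms=14/5b +289.157ms=2/5b
8) 2313.253ms=16/5b +289.157ms=2/5b
9) 2602.41ms=18/5b +289.157ms=2/5b
10) 2891.566ms=4b +361.446ms=1/2b
11) 3253.012ms=9/2b +180.723ms=1/4b
12) 3433.735ms=19/4b +180.723ms=1/4b
13) 3614.458ms=5b +361.446ms=1/2b
14) 3975.904ms=11/2b +361.446ms=1/2b
Σ=6b of 6 (83bpm 2/4) — PASS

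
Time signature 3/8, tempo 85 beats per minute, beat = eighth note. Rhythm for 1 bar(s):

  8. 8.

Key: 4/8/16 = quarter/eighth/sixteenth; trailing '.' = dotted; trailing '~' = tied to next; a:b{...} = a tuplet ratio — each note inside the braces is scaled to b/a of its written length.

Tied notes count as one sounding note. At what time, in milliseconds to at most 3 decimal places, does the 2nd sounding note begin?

note 2 onset = 3/2b = 1058.824ms

1. 0.0ms @ 0 + 1058.824ms (3/2)
2. 1058.824ms @ 3/2 + 1058.824ms (3/2)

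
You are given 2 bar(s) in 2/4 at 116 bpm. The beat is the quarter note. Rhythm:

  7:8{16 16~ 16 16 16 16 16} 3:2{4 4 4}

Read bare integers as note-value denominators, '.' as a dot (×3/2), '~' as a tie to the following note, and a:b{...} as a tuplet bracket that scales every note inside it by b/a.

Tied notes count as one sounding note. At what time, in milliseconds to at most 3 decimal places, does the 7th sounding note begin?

1. 0.0ms @ 0 + 147.783ms (2/7)
2. 147.783ms @ 2/7 + 295.567ms (4/7)
3. 443.35ms @ 6/7 + 147.783ms (2/7)
4. 591.133ms @ 8/7 + 147.783ms (2/7)
5. 738.916ms @ 10/7 + 147.783ms (2/7)
6. 886.7ms @ 12/7 + 147.783ms (2/7)
7. 1034.483ms @ 2 + 344.828ms (2/3)
8. 1379.31ms @ 8/3 + 344.828ms (2/3)
9. 1724.138ms @ 10/3 + 344.828ms (2/3)

note 7 onset = 2b = 1034.483ms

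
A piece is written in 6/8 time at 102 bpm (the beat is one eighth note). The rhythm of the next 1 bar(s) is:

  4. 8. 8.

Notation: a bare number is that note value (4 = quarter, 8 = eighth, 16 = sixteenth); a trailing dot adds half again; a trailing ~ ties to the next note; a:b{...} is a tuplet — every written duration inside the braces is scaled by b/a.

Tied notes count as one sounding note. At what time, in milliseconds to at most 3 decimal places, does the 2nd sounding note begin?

note 2 onset = 3b = 1764.706ms

1. 0.0ms @ 0 + 1764.706ms (3)
2. 1764.706ms @ 3 + 882.353ms (3/2)
3. 2647.059ms @ 9/2 + 882.353ms (3/2)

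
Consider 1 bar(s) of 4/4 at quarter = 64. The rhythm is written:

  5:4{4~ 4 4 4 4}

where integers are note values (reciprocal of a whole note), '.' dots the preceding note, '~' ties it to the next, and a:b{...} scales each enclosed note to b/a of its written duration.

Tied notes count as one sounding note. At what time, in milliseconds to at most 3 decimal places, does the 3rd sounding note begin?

note 3 onset = 12/5b = 2250.0ms

1. 0.0ms @ 0 + 1500.0ms (8/5)
2. 1500.0ms @ 8/5 + 750.0ms (4/5)
3. 2250.0ms @ 12/5 + 750.0ms (4/5)
4. 3000.0ms @ 16/5 + 750.0ms (4/5)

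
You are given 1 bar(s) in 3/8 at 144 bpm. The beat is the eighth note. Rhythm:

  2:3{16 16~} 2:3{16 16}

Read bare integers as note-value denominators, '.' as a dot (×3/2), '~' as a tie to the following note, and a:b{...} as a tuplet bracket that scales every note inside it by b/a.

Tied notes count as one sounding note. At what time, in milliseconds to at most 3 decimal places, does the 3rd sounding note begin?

note 3 onset = 9/4b = 937.5ms

1. 0.0ms @ 0 + 312.5ms (3/4)
2. 312.5ms @ 3/4 + 625.0ms (3/2)
3. 937.5ms @ 9/4 + 312.5ms (3/4)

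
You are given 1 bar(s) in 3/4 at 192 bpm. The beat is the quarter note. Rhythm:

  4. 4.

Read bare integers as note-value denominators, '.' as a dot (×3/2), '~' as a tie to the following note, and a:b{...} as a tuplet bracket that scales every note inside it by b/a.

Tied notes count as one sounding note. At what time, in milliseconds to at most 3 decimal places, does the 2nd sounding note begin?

note 2 onset = 3/2b = 468.75ms

1. 0.0ms @ 0 + 468.75ms (3/2)
2. 468.75ms @ 3/2 + 468.75ms (3/2)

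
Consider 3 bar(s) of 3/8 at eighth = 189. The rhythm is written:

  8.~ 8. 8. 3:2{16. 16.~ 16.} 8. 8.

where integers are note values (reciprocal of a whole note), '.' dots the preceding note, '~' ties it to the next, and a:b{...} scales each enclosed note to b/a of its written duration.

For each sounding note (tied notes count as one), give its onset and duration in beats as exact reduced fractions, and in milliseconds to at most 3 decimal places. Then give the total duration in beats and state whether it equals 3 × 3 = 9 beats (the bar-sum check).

1) 0.0ms=0b +952.381ms=3b
2) 952.381ms=3b +476.19ms=3/2b
3) 1428.571ms=9/2b +158.73ms=1/2b
4) 1587.302ms=5b +317.46ms=1b
5) 1904.762ms=6b +476.19ms=3/2b
6) 2380.952ms=15/2b +476.19ms=3/2b
Σ=9b of 9 (189bpm 3/8) — PASS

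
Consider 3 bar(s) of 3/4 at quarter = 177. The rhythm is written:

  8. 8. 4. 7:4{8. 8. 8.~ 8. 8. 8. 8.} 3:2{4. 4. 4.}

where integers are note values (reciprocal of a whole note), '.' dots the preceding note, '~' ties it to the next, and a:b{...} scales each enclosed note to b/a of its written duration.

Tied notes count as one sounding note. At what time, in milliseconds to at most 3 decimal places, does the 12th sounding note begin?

note 12 onset = 8b = 2711.864ms

1. 0.0ms @ 0 + 254.237ms (3/4)
2. 254.237ms @ 3/4 + 254.237ms (3/4)
3. 508.475ms @ 3/2 + 508.475ms (3/2)
4. 1016.949ms @ 3 + 145.278ms (3/7)
5. 1162.228ms @ 24/7 + 145.278ms (3/7)
6. 1307.506ms @ 27/7 + 290.557ms (6/7)
7. 1598.063ms @ 33/7 + 145.278ms (3/7)
8. 1743.341ms @ 36/7 + 145.278ms (3/7)
9. 1888.62ms @ 39/7 + 145.278ms (3/7)
10. 2033.898ms @ 6 + 338.983ms (1)
11. 2372.881ms @ 7 + 338.983ms (1)
12. 2711.864ms @ 8 + 338.983ms (1)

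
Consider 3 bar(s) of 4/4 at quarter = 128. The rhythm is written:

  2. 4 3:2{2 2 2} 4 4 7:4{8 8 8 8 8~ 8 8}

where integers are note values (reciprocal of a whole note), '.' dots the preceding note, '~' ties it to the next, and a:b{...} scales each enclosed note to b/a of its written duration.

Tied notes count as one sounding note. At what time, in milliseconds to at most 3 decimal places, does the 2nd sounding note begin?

1. 0.0ms @ 0 + 1406.25ms (3)
2. 1406.25ms @ 3 + 468.75ms (1)
3. 1875.0ms @ 4 + 625.0ms (4/3)
4. 2500.0ms @ 16/3 + 625.0ms (4/3)
5. 3125.0ms @ 20/3 + 625.0ms (4/3)
6. 3750.0ms @ 8 + 468.75ms (1)
7. 4218.75ms @ 9 + 468.75ms (1)
8. 4687.5ms @ 10 + 133.929ms (2/7)
9. 4821.429ms @ 72/7 + 133.929ms (2/7)
10. 4955.357ms @ 74/7 + 133.929ms (2/7)
11. 5089.286ms @ 76/7 + 133.929ms (2/7)
12. 5223.214ms @ 78/7 + 267.857ms (4/7)
13. 5491.071ms @ 82/7 + 133.929ms (2/7)

note 2 onset = 3b = 1406.25ms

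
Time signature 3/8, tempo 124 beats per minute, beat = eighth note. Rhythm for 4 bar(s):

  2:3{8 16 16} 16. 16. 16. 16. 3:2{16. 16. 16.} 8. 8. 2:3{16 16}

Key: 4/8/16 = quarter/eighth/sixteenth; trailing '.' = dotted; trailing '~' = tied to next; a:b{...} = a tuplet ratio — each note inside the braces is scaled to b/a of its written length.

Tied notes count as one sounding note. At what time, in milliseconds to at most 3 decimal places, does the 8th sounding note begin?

1. 0.0ms @ 0 + 725.806ms (3/2)
2. 725.806ms @ 3/2 + 362.903ms (3/4)
3. 1088.71ms @ 9/4 + 362.903ms (3/4)
4. 1451.613ms @ 3 + 362.903ms (3/4)
5. 1814.516ms @ 15/4 + 362.903ms (3/4)
6. 2177.419ms @ 9/2 + 362.903ms (3/4)
7. 2540.323ms @ 21/4 + 362.903ms (3/4)
8. 2903.226ms @ 6 + 241.935ms (1/2)
9. 3145.161ms @ 13/2 + 241.935ms (1/2)
10. 3387.097ms @ 7 + 241.935ms (1/2)
11. 3629.032ms @ 15/2 + 725.806ms (3/2)
12. 4354.839ms @ 9 + 725.806ms (3/2)
13. 5080.645ms @ 21/2 + 362.903ms (3/4)
14. 5443.548ms @ 45/4 + 362.903ms (3/4)

note 8 onset = 6b = 2903.226ms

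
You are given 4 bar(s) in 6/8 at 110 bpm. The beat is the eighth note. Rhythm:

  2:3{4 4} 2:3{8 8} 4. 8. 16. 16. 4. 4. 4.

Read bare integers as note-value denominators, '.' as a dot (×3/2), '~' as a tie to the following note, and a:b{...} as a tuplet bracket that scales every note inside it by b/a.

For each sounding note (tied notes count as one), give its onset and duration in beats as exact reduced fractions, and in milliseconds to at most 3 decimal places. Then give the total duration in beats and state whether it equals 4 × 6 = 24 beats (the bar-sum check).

1) 0.0ms=0b +1636.364ms=3b
2) 1636.364ms=3b +1636.364ms=3b
3) 3272.727ms=6b +818.182ms=3/2b
4) 4090.909ms=15/2b +818.182ms=3/2b
5) 4909.091ms=9b +1636.364ms=3b
6) 6545.455ms=12b +818.182ms=3/2b
7) 7363.636ms=27/2b +409.091ms=3/4b
8) 7772.727ms=57/4b +409.091ms=3/4b
9) 8181.818ms=15b +1636.364ms=3b
10) 9818.182ms=18b +1636.364ms=3b
11) 11454.545ms=21b +1636.364ms=3b
Σ=24b of 24 (110bpm 6/8) — PASS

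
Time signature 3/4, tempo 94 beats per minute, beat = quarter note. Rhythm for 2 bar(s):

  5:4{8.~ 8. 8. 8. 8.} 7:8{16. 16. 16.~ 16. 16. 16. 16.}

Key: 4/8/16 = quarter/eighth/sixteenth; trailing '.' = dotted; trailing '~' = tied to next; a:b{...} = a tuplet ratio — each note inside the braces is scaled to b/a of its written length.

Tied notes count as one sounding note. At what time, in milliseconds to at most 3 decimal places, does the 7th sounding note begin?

1. 0.0ms @ 0 + 765.957ms (6/5)
2. 765.957ms @ 6/5 + 382.979ms (3/5)
3. 1148.936ms @ 9/5 + 382.979ms (3/5)
4. 1531.915ms @ 12/5 + 382.979ms (3/5)
5. 1914.894ms @ 3 + 273.556ms (3/7)
6. 2188.45ms @ 24/7 + 273.556ms (3/7)
7. 2462.006ms @ 27/7 + 547.112ms (6/7)
8. 3009.119ms @ 33/7 + 273.556ms (3/7)
9. 3282.675ms @ 36/7 + 273.556ms (3/7)
10. 3556.231ms @ 39/7 + 273.556ms (3/7)

note 7 onset = 27/7b = 2462.006ms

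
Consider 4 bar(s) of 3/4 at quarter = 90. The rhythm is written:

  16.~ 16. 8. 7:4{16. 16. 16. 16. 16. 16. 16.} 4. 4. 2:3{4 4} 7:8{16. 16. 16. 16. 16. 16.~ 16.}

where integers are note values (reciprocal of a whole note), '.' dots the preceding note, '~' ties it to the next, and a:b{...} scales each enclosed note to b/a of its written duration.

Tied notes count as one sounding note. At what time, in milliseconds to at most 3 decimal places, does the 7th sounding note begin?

note 7 onset = 33/14b = 1571.429ms

1. 0.0ms @ 0 + 500.0ms (3/4)
2. 500.0ms @ 3/4 + 500.0ms (3/4)
3. 1000.0ms @ 3/2 + 142.857ms (3/14)
4. 1142.857ms @ 12/7 + 142.857ms (3/14)
5. 1285.714ms @ 27/14 + 142.857ms (3/14)
6. 1428.571ms @ 15/7 + 142.857ms (3/14)
7. 1571.429ms @ 33/14 + 142.857ms (3/14)
8. 1714.286ms @ 18/7 + 142.857ms (3/14)
9. 1857.143ms @ 39/14 + 142.857ms (3/14)
10. 2000.0ms @ 3 + 1000.0ms (3/2)
11. 3000.0ms @ 9/2 + 1000.0ms (3/2)
12. 4000.0ms @ 6 + 1000.0ms (3/2)
13. 5000.0ms @ 15/2 + 1000.0ms (3/2)
14. 6000.0ms @ 9 + 285.714ms (3/7)
15. 6285.714ms @ 66/7 + 285.714ms (3/7)
16. 6571.429ms @ 69/7 + 285.714ms (3/7)
17. 6857.143ms @ 72/7 + 285.714ms (3/7)
18. 7142.857ms @ 75/7 + 285.714ms (3/7)
19. 7428.571ms @ 78/7 + 571.429ms (6/7)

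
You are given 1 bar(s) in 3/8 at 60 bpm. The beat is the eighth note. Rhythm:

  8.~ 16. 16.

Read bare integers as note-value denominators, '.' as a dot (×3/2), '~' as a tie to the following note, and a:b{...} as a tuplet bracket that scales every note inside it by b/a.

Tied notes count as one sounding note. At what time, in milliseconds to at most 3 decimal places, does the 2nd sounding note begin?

1. 0.0ms @ 0 + 2250.0ms (9/4)
2. 2250.0ms @ 9/4 + 750.0ms (3/4)

note 2 onset = 9/4b = 2250.0ms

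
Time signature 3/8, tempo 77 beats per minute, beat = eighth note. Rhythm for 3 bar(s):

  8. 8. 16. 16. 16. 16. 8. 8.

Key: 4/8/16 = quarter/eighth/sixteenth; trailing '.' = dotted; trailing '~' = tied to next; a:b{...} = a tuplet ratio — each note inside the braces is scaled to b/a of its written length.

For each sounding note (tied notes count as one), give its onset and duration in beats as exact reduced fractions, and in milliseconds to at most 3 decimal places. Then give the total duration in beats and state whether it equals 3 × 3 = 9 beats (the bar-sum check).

1) 0.0ms=0b +1168.831ms=3/2b
2) 1168.831ms=3/2b +1168.831ms=3/2b
3) 2337.662ms=3b +584.416ms=3/4b
4) 2922.078ms=15/4b +584.416ms=3/4b
5) 3506.494ms=9/2b +584.416ms=3/4b
6) 4090.909ms=21/4b +584.416ms=3/4b
7) 4675.325ms=6b +1168.831ms=3/2b
8) 5844.156ms=15/2b +1168.831ms=3/2b
Σ=9b of 9 (77bpm 3/8) — PASS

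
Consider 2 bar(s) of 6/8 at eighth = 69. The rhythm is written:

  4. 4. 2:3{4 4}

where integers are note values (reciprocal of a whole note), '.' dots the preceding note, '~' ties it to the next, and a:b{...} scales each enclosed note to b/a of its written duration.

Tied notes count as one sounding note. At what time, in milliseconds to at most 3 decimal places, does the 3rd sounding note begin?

note 3 onset = 6b = 5217.391ms

1. 0.0ms @ 0 + 2608.696ms (3)
2. 2608.696ms @ 3 + 2608.696ms (3)
3. 5217.391ms @ 6 + 2608.696ms (3)
4. 7826.087ms @ 9 + 2608.696ms (3)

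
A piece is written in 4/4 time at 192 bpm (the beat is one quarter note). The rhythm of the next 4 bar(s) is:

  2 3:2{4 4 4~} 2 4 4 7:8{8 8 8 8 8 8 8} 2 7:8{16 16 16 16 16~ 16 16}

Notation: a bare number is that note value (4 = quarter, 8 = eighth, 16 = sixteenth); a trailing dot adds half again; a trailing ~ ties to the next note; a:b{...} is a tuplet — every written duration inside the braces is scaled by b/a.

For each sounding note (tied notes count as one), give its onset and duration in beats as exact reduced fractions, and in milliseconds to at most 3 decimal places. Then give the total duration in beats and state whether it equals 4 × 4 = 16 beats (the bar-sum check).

1) 0.0ms=0b +625.0ms=2b
2) 625.0ms=2b +208.333ms=2/3b
3) 833.333ms=8/3b +208.333ms=2/3b
4) 1041.667ms=10/3b +833.333ms=8/3b
5) 1875.0ms=6b +312.5ms=1b
6) 2187.5ms=7b +312.5ms=1b
7) 2500.0ms=8b +178.571ms=4/7b
8) 2678.571ms=60/7b +178.571ms=4/7b
9) 2857.143ms=64/7b +178.571ms=4/7b
10) 3035.714ms=68/7b +178.571ms=4/7b
11) 3214.286ms=72/7b +178.571ms=4/7b
12) 3392.857ms=76/7b +178.571ms=4/7b
13) 3571.429ms=80/7b +178.571ms=4/7b
14) 3750.0ms=12b +625.0ms=2b
15) 4375.0ms=14b +89.286ms=2/7b
16) 4464.286ms=100/7b +89.286ms=2/7b
17) 4553.571ms=102/7b +89.286ms=2/7b
18) 4642.857ms=104/7b +89.286ms=2/7b
19) 4732.143ms=106/7b +178.571ms=4/7b
20) 4910.714ms=110/7b +89.286ms=2/7b
Σ=16b of 16 (192bpm 4/4) — PASS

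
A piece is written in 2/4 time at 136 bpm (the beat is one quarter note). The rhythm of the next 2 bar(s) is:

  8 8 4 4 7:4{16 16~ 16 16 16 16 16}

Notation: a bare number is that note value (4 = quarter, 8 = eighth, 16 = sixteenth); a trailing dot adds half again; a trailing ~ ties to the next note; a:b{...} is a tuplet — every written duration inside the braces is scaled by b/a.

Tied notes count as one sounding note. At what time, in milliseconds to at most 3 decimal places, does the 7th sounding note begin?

note 7 onset = 24/7b = 1512.605ms

1. 0.0ms @ 0 + 220.588ms (1/2)
2. 220.588ms @ 1/2 + 220.588ms (1/2)
3. 441.176ms @ 1 + 441.176ms (1)
4. 882.353ms @ 2 + 441.176ms (1)
5. 1323.529ms @ 3 + 63.025ms (1/7)
6. 1386.555ms @ 22/7 + 126.05ms (2/7)
7. 1512.605ms @ 24/7 + 63.025ms (1/7)
8. 1575.63ms @ 25/7 + 63.025ms (1/7)
9. 1638.655ms @ 26/7 + 63.025ms (1/7)
10. 1701.681ms @ 27/7 + 63.025ms (1/7)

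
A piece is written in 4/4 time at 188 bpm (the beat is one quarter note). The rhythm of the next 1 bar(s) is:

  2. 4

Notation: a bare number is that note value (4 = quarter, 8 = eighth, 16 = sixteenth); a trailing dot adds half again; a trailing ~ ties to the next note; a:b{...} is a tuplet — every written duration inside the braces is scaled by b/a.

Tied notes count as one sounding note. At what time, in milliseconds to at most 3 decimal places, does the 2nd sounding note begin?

1. 0.0ms @ 0 + 957.447ms (3)
2. 957.447ms @ 3 + 319.149ms (1)

note 2 onset = 3b = 957.447ms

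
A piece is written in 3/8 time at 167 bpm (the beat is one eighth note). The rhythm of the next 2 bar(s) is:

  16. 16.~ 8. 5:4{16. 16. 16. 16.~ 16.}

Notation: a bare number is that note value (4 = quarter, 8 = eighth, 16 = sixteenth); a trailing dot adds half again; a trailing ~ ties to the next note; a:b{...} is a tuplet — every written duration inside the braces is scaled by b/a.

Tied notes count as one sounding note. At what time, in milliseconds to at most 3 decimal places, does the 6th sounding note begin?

1. 0.0ms @ 0 + 269.461ms (3/4)
2. 269.461ms @ 3/4 + 808.383ms (9/4)
3. 1077.844ms @ 3 + 215.569ms (3/5)
4. 1293.413ms @ 18/5 + 215.569ms (3/5)
5. 1508.982ms @ 21/5 + 215.569ms (3/5)
6. 1724.551ms @ 24/5 + 431.138ms (6/5)

note 6 onset = 24/5b = 1724.551ms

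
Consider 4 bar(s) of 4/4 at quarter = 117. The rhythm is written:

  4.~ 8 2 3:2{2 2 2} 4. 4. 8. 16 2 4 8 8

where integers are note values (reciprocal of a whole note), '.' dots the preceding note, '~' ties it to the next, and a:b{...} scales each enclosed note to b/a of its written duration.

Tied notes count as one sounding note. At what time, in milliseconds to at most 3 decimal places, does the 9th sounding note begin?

note 9 onset = 47/4b = 6025.641ms

1. 0.0ms @ 0 + 1025.641ms (2)
2. 1025.641ms @ 2 + 1025.641ms (2)
3. 2051.282ms @ 4 + 683.761ms (4/3)
4. 2735.043ms @ 16/3 + 683.761ms (4/3)
5. 3418.803ms @ 20/3 + 683.761ms (4/3)
6. 4102.564ms @ 8 + 769.231ms (3/2)
7. 4871.795ms @ 19/2 + 769.231ms (3/2)
8. 5641.026ms @ 11 + 384.615ms (3/4)
9. 6025.641ms @ 47/4 + 128.205ms (1/4)
10. 6153.846ms @ 12 + 1025.641ms (2)
11. 7179.487ms @ 14 + 512.821ms (1)
12. 7692.308ms @ 15 + 256.41ms (1/2)
13. 7948.718ms @ 31/2 + 256.41ms (1/2)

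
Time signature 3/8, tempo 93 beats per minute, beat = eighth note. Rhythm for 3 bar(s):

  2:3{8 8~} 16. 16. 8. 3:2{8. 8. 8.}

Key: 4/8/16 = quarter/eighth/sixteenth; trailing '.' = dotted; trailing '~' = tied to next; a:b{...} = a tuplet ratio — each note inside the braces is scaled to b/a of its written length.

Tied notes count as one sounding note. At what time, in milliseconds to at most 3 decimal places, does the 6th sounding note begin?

note 6 onset = 7b = 4516.129ms

1. 0.0ms @ 0 + 967.742ms (3/2)
2. 967.742ms @ 3/2 + 1451.613ms (9/4)
3. 2419.355ms @ 15/4 + 483.871ms (3/4)
4. 2903.226ms @ 9/2 + 967.742ms (3/2)
5. 3870.968ms @ 6 + 645.161ms (1)
6. 4516.129ms @ 7 + 645.161ms (1)
7. 5161.29ms @ 8 + 645.161ms (1)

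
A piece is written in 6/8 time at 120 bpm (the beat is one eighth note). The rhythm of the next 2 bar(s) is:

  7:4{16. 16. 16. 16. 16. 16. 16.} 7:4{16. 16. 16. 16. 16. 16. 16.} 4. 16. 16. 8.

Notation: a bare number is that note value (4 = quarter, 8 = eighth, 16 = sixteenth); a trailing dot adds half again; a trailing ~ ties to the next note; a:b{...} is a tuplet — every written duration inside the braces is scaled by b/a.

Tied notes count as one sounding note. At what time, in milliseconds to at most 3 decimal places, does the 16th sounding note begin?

note 16 onset = 9b = 4500.0ms

1. 0.0ms @ 0 + 214.286ms (3/7)
2. 214.286ms @ 3/7 + 214.286ms (3/7)
3. 428.571ms @ 6/7 + 214.286ms (3/7)
4. 642.857ms @ 9/7 + 214.286ms (3/7)
5. 857.143ms @ 12/7 + 214.286ms (3/7)
6. 1071.429ms @ 15/7 + 214.286ms (3/7)
7. 1285.714ms @ 18/7 + 214.286ms (3/7)
8. 1500.0ms @ 3 + 214.286ms (3/7)
9. 1714.286ms @ 24/7 + 214.286ms (3/7)
10. 1928.571ms @ 27/7 + 214.286ms (3/7)
11. 2142.857ms @ 30/7 + 214.286ms (3/7)
12. 2357.143ms @ 33/7 + 214.286ms (3/7)
13. 2571.429ms @ 36/7 + 214.286ms (3/7)
14. 2785.714ms @ 39/7 + 214.286ms (3/7)
15. 3000.0ms @ 6 + 1500.0ms (3)
16. 4500.0ms @ 9 + 375.0ms (3/4)
17. 4875.0ms @ 39/4 + 375.0ms (3/4)
18. 5250.0ms @ 21/2 + 750.0ms (3/2)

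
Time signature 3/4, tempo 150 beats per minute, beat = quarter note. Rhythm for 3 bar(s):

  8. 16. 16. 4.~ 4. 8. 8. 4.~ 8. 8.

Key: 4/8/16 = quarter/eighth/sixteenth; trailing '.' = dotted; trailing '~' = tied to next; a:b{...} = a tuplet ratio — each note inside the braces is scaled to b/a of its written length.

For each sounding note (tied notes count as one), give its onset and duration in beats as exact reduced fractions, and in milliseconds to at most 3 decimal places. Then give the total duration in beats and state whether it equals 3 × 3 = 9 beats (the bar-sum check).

1) 0.0ms=0b +300.0ms=3/4b
2) 300.0ms=3/4b +150.0ms=3/8b
3) 450.0ms=9/8b +150.0ms=3/8b
4) 600.0ms=3/2b +1200.0ms=3b
5) 1800.0ms=9/2b +300.0ms=3/4b
6) 2100.0ms=21/4b +300.0ms=3/4b
7) 2400.0ms=6b +900.0ms=9/4b
8) 3300.0ms=33/4b +300.0ms=3/4b
Σ=9b of 9 (150bpm 3/4) — PASS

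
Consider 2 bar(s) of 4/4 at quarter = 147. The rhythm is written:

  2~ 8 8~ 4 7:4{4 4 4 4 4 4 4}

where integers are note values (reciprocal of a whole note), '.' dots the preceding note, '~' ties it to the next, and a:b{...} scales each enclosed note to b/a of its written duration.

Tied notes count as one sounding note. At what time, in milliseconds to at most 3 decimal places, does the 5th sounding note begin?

1. 0.0ms @ 0 + 1020.408ms (5/2)
2. 1020.408ms @ 5/2 + 612.245ms (3/2)
3. 1632.653ms @ 4 + 233.236ms (4/7)
4. 1865.889ms @ 32/7 + 233.236ms (4/7)
5. 2099.125ms @ 36/7 + 233.236ms (4/7)
6. 2332.362ms @ 40/7 + 233.236ms (4/7)
7. 2565.598ms @ 44/7 + 233.236ms (4/7)
8. 2798.834ms @ 48/7 + 233.236ms (4/7)
9. 3032.07ms @ 52/7 + 233.236ms (4/7)

note 5 onset = 36/7b = 2099.125ms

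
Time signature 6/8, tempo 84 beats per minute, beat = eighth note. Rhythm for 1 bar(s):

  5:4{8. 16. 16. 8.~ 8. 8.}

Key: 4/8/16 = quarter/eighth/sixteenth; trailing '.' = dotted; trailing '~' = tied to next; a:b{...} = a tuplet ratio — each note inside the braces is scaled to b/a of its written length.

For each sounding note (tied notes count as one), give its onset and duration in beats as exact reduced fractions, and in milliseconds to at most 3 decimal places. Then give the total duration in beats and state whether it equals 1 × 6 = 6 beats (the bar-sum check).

1) 0.0ms=0b +857.143ms=6/5b
2) 857.143ms=6/5b +428.571ms=3/5b
3) 1285.714ms=9/5b +428.571ms=3/5b
4) 1714.286ms=12/5b +1714.286ms=12/5b
5) 3428.571ms=24/5b +857.143ms=6/5b
Σ=6b of 6 (84bpm 6/8) — PASS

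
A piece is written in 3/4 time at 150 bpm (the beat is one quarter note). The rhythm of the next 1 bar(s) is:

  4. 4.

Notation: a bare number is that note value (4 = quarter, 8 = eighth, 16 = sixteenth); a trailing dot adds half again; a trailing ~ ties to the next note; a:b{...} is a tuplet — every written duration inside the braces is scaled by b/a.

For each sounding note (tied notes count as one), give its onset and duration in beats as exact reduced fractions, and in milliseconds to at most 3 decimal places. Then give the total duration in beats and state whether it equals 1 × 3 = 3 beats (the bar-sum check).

1) 0.0ms=0b +600.0ms=3/2b
2) 600.0ms=3/2b +600.0ms=3/2b
Σ=3b of 3 (150bpm 3/4) — PASS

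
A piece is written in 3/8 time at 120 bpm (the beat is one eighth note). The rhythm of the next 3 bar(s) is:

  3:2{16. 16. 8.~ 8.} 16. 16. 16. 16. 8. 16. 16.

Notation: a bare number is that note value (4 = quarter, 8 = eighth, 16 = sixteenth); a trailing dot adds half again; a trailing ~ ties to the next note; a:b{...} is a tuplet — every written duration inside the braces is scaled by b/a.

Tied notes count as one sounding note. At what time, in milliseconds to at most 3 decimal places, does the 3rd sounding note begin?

note 3 onset = 1b = 500.0ms

1. 0.0ms @ 0 + 250.0ms (1/2)
2. 250.0ms @ 1/2 + 250.0ms (1/2)
3. 500.0ms @ 1 + 1000.0ms (2)
4. 1500.0ms @ 3 + 375.0ms (3/4)
5. 1875.0ms @ 15/4 + 375.0ms (3/4)
6. 2250.0ms @ 9/2 + 375.0ms (3/4)
7. 2625.0ms @ 21/4 + 375.0ms (3/4)
8. 3000.0ms @ 6 + 750.0ms (3/2)
9. 3750.0ms @ 15/2 + 375.0ms (3/4)
10. 4125.0ms @ 33/4 + 375.0ms (3/4)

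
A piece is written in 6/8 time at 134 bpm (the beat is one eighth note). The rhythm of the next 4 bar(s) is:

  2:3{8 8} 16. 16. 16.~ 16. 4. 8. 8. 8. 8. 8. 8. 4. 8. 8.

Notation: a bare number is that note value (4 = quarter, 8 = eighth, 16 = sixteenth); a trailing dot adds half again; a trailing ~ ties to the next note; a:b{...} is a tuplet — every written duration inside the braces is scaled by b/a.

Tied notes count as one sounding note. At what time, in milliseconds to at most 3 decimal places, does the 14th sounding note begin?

note 14 onset = 21b = 9402.985ms

1. 0.0ms @ 0 + 671.642ms (3/2)
2. 671.642ms @ 3/2 + 671.642ms (3/2)
3. 1343.284ms @ 3 + 335.821ms (3/4)
4. 1679.104ms @ 15/4 + 335.821ms (3/4)
5. 2014.925ms @ 9/2 + 671.642ms (3/2)
6. 2686.567ms @ 6 + 1343.284ms (3)
7. 4029.851ms @ 9 + 671.642ms (3/2)
8. 4701.493ms @ 21/2 + 671.642ms (3/2)
9. 5373.134ms @ 12 + 671.642ms (3/2)
10. 6044.776ms @ 27/2 + 671.642ms (3/2)
11. 6716.418ms @ 15 + 671.642ms (3/2)
12. 7388.06ms @ 33/2 + 671.642ms (3/2)
13. 8059.701ms @ 18 + 1343.284ms (3)
14. 9402.985ms @ 21 + 671.642ms (3/2)
15. 10074.627ms @ 45/2 + 671.642ms (3/2)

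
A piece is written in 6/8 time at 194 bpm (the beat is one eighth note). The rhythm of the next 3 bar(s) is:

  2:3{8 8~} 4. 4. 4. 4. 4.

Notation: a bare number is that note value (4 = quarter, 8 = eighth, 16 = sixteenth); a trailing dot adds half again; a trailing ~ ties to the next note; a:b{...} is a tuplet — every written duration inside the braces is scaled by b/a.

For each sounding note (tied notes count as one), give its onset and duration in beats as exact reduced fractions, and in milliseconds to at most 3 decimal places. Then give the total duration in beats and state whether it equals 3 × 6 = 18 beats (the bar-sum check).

1) 0.0ms=0b +463.918ms=3/2b
2) 463.918ms=3/2b +1391.753ms=9/2b
3) 1855.67ms=6b +927.835ms=3b
4) 2783.505ms=9b +927.835ms=3b
5) 3711.34ms=12b +927.835ms=3b
6) 4639.175ms=15b +927.835ms=3b
Σ=18b of 18 (194bpm 6/8) — PASS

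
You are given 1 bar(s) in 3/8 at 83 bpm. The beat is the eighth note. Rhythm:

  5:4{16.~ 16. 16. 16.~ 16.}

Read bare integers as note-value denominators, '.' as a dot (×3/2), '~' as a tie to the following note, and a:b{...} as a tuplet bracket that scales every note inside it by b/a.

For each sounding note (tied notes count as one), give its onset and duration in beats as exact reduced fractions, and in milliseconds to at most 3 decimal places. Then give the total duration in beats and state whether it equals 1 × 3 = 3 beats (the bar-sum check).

1) 0.0ms=0b +867.47ms=6/5b
2) 867.47ms=6/5b +433.735ms=3/5b
3) 1301.205ms=9/5b +867.47ms=6/5b
Σ=3b of 3 (83bpm 3/8) — PASS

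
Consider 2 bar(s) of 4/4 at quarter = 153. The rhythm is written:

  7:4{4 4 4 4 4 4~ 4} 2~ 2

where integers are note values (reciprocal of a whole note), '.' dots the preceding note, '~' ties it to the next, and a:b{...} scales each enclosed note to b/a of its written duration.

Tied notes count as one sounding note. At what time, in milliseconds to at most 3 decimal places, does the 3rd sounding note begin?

note 3 onset = 8/7b = 448.179ms

1. 0.0ms @ 0 + 224.09ms (4/7)
2. 224.09ms @ 4/7 + 224.09ms (4/7)
3. 448.179ms @ 8/7 + 224.09ms (4/7)
4. 672.269ms @ 12/7 + 224.09ms (4/7)
5. 896.359ms @ 16/7 + 224.09ms (4/7)
6. 1120.448ms @ 20/7 + 448.179ms (8/7)
7. 1568.627ms @ 4 + 1568.627ms (4)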